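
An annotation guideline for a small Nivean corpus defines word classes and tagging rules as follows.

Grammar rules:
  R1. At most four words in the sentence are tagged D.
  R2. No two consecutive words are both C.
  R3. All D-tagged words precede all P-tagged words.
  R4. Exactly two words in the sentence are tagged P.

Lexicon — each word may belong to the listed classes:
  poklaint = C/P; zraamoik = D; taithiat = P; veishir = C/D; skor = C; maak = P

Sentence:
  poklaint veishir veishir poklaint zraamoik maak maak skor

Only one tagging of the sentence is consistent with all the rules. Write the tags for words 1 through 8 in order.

C D D C D P P C

Candidates per position — 1:poklaint {C,P}; 2:veishir {C,D}; 3:veishir {C,D}; 4:poklaint {C,P}; 5:zraamoik {D}; 6:maak {P}; 7:maak {P}; 8:skor {C}.
Position 1: tagging it P would leave rule 3 unsatisfiable, so it must be C.
Position 2: tagging it C would leave rule 2 unsatisfiable, so it must be D.
Position 4: tagging it P would leave rule 3 unsatisfiable, so it must be C.
Position 3: tagging it C would leave rule 2 unsatisfiable, so it must be D.
So the tagging must be: C D D C D P P C.
Checking: rule 1 ✓; rule 2 ✓; rule 3 ✓; rule 4 ✓.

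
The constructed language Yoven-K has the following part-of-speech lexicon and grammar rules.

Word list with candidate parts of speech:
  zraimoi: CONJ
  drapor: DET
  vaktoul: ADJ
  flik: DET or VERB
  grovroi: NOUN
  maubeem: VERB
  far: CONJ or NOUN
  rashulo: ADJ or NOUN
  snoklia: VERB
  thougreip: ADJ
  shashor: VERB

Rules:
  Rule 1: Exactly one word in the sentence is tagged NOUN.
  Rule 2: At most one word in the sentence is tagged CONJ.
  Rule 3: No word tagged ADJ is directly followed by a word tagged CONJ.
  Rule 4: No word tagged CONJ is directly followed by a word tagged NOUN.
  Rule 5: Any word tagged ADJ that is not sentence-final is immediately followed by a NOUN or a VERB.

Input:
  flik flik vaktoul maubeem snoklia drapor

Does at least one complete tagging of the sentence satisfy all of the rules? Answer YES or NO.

Candidates per position — 1:flik {DET,VERB}; 2:flik {DET,VERB}; 3:vaktoul {ADJ}; 4:maubeem {VERB}; 5:snoklia {VERB}; 6:drapor {DET}.
Rule 1 cannot be satisfied by any choice of tags from the lexicon.
So there is no consistent tagging.

NO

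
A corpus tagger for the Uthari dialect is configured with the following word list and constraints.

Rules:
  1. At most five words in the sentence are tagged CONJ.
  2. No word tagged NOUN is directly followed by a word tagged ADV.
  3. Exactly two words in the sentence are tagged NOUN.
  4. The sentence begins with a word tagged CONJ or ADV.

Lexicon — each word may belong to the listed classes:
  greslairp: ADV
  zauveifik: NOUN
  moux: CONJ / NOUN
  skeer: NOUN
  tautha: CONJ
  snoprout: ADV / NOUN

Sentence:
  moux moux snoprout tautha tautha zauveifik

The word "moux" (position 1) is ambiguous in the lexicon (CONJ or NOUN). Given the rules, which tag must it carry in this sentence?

Candidates per position — 1:moux {CONJ,NOUN}; 2:moux {CONJ,NOUN}; 3:snoprout {ADV,NOUN}; 4:tautha {CONJ}; 5:tautha {CONJ}; 6:zauveifik {NOUN}.
If word 1 were NOUN, no tagging could satisfy rule 4; so word 1 is CONJ.
The remaining ambiguous positions (2, 3) are resolved jointly — only one combination satisfies every rule.
The unique satisfying tagging is: CONJ CONJ NOUN CONJ CONJ NOUN.
Check: rule 1 ok; rule 2 ok; rule 3 ok; rule 4 ok.

CONJ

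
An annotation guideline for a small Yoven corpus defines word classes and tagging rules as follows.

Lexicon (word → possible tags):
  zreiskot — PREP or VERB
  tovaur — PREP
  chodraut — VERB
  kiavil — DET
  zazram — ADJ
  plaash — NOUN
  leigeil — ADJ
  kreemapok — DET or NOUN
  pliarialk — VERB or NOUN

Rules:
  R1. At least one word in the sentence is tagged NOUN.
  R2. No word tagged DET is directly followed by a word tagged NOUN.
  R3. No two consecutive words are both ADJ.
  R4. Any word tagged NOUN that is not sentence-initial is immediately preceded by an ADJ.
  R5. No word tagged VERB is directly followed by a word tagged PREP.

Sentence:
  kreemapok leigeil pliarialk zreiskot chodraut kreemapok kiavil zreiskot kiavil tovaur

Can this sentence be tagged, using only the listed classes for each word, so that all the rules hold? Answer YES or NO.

Candidates per position — 1:kreemapok {DET,NOUN}; 2:leigeil {ADJ}; 3:pliarialk {VERB,NOUN}; 4:zreiskot {PREP,VERB}; 5:chodraut {VERB}; 6:kreemapok {DET,NOUN}; 7:kiavil {DET}; 8:zreiskot {PREP,VERB}; 9:kiavil {DET}; 10:tovaur {PREP}.
One satisfying assignment: DET ADJ NOUN PREP VERB DET DET VERB DET PREP.
Check: rule 1 ✓; rule 2 ✓; rule 3 ✓; rule 4 ✓; rule 5 ✓.

YES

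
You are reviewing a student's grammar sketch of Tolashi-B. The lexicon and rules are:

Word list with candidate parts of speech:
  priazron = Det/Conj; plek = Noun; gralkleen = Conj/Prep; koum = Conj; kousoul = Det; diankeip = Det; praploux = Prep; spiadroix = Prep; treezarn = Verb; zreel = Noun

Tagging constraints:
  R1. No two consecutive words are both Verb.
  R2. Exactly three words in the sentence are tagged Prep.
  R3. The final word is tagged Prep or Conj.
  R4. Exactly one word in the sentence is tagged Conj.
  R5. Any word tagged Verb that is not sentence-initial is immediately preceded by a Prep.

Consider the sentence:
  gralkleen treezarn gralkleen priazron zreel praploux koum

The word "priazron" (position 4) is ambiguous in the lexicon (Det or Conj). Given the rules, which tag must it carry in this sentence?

Det

Candidates per position — 1:gralkleen {Conj,Prep}; 2:treezarn {Verb}; 3:gralkleen {Conj,Prep}; 4:priazron {Det,Conj}; 5:zreel {Noun}; 6:praploux {Prep}; 7:koum {Conj}.
If word 1 were Conj, no tagging could satisfy rule 2; so word 1 is Prep.
If word 3 were Conj, no tagging could satisfy rule 2; so word 3 is Prep.
If word 4 were Conj, no tagging could satisfy rule 4; so word 4 is Det.
The unique satisfying tagging is: Prep Verb Prep Det Noun Prep Conj.
Rule-by-rule: rule 1 ✓; rule 2 ✓; rule 3 ✓; rule 4 ✓; rule 5 ✓.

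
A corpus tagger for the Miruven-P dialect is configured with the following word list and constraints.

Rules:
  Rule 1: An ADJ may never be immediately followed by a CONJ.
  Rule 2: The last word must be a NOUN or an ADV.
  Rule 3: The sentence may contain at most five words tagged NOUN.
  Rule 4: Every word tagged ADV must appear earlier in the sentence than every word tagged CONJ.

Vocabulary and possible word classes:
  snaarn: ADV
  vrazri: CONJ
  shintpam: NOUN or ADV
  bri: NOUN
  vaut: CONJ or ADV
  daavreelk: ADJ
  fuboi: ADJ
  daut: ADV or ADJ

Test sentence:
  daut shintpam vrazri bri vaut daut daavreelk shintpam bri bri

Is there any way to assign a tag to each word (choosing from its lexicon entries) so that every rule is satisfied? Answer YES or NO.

Candidates per position — 1:daut {ADV,ADJ}; 2:shintpam {NOUN,ADV}; 3:vrazri {CONJ}; 4:bri {NOUN}; 5:vaut {CONJ,ADV}; 6:daut {ADV,ADJ}; 7:daavreelk {ADJ}; 8:shintpam {NOUN,ADV}; 9:bri {NOUN}; 10:bri {NOUN}.
One satisfying assignment: ADJ ADV CONJ NOUN CONJ ADJ ADJ NOUN NOUN NOUN.
Check: rule 1 ✓; rule 2 ✓; rule 3 ✓; rule 4 ✓.

YES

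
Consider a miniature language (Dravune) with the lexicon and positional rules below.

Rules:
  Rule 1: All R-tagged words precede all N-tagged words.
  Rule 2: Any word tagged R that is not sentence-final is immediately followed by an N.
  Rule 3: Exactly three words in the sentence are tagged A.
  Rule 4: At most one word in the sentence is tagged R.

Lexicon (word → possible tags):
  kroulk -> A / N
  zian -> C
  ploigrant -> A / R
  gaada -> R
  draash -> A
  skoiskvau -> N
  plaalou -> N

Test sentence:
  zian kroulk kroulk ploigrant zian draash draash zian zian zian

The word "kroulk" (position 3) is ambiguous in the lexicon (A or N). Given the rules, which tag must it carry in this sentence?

Candidates per position — 1:zian {C}; 2:kroulk {A,N}; 3:kroulk {A,N}; 4:ploigrant {A,R}; 5:zian {C}; 6:draash {A}; 7:draash {A}; 8:zian {C}; 9:zian {C}; 10:zian {C}.
Word 4 cannot be R — rule 2 would then fail for every completion. It is A.
Word 2 cannot be A — rule 3 would then fail for every completion. It is N.
Word 3 cannot be A — rule 3 would then fail for every completion. It is N.
So the tagging must be: C N N A C A A C C C.
Verifying each rule — rule 1 holds; rule 2 holds; rule 3 holds; rule 4 holds.

N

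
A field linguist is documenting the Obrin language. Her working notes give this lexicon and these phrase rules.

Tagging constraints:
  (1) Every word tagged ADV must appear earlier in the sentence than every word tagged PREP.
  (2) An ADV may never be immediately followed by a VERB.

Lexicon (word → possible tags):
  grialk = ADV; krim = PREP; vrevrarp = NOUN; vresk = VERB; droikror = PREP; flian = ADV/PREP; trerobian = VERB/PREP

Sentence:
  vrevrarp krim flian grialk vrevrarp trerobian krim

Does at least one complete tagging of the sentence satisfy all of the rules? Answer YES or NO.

Candidates per position — 1:vrevrarp {NOUN}; 2:krim {PREP}; 3:flian {ADV,PREP}; 4:grialk {ADV}; 5:vrevrarp {NOUN}; 6:trerobian {VERB,PREP}; 7:krim {PREP}.
Rule 1 cannot be satisfied by any choice of tags from the lexicon.
So there is no consistent tagging.

NO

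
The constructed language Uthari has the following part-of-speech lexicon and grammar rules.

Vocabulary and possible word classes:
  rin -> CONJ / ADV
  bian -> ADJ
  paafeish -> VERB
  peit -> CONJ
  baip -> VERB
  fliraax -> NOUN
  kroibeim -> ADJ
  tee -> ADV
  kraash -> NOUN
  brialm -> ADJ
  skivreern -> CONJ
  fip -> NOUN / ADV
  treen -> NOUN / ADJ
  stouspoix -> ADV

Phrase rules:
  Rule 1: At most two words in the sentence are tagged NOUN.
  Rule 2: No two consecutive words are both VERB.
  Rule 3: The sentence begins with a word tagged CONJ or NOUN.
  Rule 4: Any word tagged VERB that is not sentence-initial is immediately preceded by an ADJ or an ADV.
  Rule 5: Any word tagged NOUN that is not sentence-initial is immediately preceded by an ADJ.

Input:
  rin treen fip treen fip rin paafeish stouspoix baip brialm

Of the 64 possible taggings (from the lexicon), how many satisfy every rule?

Candidates per position — 1:rin {CONJ,ADV}; 2:treen {NOUN,ADJ}; 3:fip {NOUN,ADV}; 4:treen {NOUN,ADJ}; 5:fip {NOUN,ADV}; 6:rin {CONJ,ADV}; 7:paafeish {VERB}; 8:stouspoix {ADV}; 9:baip {VERB}; 10:brialm {ADJ}.
There are 64 candidate sequences in total.
The sequences that satisfy every rule: CONJ ADJ NOUN ADJ NOUN ADV VERB ADV VERB ADJ; CONJ ADJ NOUN ADJ ADV ADV VERB ADV VERB ADJ; CONJ ADJ ADV ADJ NOUN ADV VERB ADV VERB ADJ; CONJ ADJ ADV ADJ ADV ADV VERB ADV VERB ADJ.
Count = 4.

4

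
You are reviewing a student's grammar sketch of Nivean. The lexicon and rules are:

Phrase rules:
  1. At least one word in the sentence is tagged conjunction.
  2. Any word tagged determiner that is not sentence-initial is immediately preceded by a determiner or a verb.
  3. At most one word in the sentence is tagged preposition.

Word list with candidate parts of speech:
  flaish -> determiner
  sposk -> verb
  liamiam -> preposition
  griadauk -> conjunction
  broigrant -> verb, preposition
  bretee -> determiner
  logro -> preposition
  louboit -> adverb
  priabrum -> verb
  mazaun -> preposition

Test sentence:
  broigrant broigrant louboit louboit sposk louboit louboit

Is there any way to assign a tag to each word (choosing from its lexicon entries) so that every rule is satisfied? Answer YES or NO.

Candidates per position — 1:broigrant {verb,preposition}; 2:broigrant {verb,preposition}; 3:louboit {adverb}; 4:louboit {adverb}; 5:sposk {verb}; 6:louboit {adverb}; 7:louboit {adverb}.
Rule 1 cannot be satisfied by any choice of tags from the lexicon.
So there is no consistent tagging.

NO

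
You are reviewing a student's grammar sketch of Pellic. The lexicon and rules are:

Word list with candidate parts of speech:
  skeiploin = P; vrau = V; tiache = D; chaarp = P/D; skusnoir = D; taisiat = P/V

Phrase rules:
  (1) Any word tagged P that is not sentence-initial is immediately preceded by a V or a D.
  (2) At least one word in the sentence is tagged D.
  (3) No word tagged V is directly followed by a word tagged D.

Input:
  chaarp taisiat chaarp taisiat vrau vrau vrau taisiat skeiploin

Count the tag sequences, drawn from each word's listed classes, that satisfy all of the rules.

3

Candidates per position — 1:chaarp {P,D}; 2:taisiat {P,V}; 3:chaarp {P,D}; 4:taisiat {P,V}; 5:vrau {V}; 6:vrau {V}; 7:vrau {V}; 8:taisiat {P,V}; 9:skeiploin {P}.
There are 32 candidate sequences in total.
The sequences that satisfy every rule: D P D P V V V V P; D P D V V V V V P; D V P V V V V V P.
Count = 3.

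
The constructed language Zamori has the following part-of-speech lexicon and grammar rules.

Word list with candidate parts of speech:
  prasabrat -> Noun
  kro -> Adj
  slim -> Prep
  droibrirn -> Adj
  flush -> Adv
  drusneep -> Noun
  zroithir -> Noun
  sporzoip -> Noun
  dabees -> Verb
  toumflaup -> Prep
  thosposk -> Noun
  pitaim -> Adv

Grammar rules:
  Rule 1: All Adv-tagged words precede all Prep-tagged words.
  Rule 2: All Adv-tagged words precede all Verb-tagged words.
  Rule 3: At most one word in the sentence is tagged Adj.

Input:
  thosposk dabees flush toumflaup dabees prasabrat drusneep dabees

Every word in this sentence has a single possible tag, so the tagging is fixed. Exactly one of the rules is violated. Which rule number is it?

Fixed tagging: Noun Verb Adv Prep Verb Noun Noun Verb.
Applying the rules: R1 pass, R2 fail, R3 pass.
Only rule 2 fails.

2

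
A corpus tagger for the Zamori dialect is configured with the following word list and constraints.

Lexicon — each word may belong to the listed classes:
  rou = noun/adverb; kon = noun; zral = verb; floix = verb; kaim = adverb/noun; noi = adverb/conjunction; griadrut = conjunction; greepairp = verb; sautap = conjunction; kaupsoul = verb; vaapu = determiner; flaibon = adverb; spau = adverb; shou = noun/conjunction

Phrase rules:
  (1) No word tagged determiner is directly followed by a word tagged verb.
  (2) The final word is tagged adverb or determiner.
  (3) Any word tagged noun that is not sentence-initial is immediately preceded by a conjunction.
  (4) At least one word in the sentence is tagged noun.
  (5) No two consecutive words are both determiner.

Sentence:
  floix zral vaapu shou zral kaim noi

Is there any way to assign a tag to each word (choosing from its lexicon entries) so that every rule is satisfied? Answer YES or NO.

Candidates per position — 1:floix {verb}; 2:zral {verb}; 3:vaapu {determiner}; 4:shou {noun,conjunction}; 5:zral {verb}; 6:kaim {adverb,noun}; 7:noi {adverb,conjunction}.
Every candidate sequence violates at least one rule; no consistent tagging exists.

NO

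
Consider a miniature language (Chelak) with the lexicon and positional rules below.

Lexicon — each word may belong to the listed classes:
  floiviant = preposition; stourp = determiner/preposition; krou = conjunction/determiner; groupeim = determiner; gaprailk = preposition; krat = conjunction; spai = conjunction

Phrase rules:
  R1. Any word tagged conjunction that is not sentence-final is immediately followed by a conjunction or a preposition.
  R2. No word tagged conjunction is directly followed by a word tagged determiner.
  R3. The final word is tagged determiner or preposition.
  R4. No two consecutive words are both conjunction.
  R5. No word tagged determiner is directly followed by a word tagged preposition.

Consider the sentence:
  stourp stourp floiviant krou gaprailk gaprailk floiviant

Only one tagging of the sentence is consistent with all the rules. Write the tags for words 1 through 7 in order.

Candidates per position — 1:stourp {determiner,preposition}; 2:stourp {determiner,preposition}; 3:floiviant {preposition}; 4:krou {conjunction,determiner}; 5:gaprailk {preposition}; 6:gaprailk {preposition}; 7:floiviant {preposition}.
Position 1: tagging it determiner would leave rule 5 unsatisfiable, so it must be preposition.
Position 2: tagging it determiner would leave rule 5 unsatisfiable, so it must be preposition.
Position 4: tagging it determiner would leave rule 5 unsatisfiable, so it must be conjunction.
That leaves exactly one tagging: preposition preposition preposition conjunction preposition preposition preposition.
Verifying each rule — rule 1 ok; rule 2 ok; rule 3 ok; rule 4 ok; rule 5 ok.

preposition preposition preposition conjunction preposition preposition preposition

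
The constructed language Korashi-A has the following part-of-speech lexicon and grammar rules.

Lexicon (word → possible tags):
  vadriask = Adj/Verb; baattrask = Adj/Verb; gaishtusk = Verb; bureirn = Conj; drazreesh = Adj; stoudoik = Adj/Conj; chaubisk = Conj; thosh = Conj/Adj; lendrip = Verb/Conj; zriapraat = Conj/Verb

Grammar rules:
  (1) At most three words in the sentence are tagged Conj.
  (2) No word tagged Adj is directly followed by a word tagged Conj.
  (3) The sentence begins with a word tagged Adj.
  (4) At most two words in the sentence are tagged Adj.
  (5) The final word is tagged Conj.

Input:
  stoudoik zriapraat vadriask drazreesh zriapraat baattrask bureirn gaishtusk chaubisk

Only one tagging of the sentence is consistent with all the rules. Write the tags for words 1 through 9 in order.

Adj Verb Verb Adj Verb Verb Conj Verb Conj

Candidates per position — 1:stoudoik {Adj,Conj}; 2:zriapraat {Conj,Verb}; 3:vadriask {Adj,Verb}; 4:drazreesh {Adj}; 5:zriapraat {Conj,Verb}; 6:baattrask {Adj,Verb}; 7:bureirn {Conj}; 8:gaishtusk {Verb}; 9:chaubisk {Conj}.
At position 1, choosing Conj makes rule 3 impossible to satisfy; hence Adj.
At position 2, choosing Conj makes rule 2 impossible to satisfy; hence Verb.
At position 3, choosing Adj makes rule 4 impossible to satisfy; hence Verb.
At position 5, choosing Conj makes rule 2 impossible to satisfy; hence Verb.
At position 6, choosing Adj makes rule 2 impossible to satisfy; hence Verb.
The only consistent sequence is: Adj Verb Verb Adj Verb Verb Conj Verb Conj.
Check: rule 1 satisfied; rule 2 satisfied; rule 3 satisfied; rule 4 satisfied; rule 5 satisfied.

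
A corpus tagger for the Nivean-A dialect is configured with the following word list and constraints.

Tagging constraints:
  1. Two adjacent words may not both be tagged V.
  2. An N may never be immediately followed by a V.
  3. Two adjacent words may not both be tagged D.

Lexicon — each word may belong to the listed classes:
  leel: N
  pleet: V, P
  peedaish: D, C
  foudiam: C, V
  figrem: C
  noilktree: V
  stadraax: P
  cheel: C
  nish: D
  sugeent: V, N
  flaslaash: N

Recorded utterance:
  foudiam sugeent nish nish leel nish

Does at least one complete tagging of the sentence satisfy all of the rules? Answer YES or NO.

NO

Candidates per position — 1:foudiam {C,V}; 2:sugeent {V,N}; 3:nish {D}; 4:nish {D}; 5:leel {N}; 6:nish {D}.
Rule 3 cannot be satisfied by any choice of tags from the lexicon.
So there is no consistent tagging.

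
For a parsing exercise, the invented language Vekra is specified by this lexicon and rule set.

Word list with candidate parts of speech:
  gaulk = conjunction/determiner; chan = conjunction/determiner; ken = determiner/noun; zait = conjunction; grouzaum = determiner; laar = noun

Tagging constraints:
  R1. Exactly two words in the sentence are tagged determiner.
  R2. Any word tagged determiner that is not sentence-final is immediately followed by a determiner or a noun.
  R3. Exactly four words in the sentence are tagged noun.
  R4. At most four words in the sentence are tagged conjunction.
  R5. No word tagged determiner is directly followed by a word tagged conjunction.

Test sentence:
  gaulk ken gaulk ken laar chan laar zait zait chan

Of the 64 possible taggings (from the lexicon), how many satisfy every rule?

6

Candidates per position — 1:gaulk {conjunction,determiner}; 2:ken {determiner,noun}; 3:gaulk {conjunction,determiner}; 4:ken {determiner,noun}; 5:laar {noun}; 6:chan {conjunction,determiner}; 7:laar {noun}; 8:zait {conjunction}; 9:zait {conjunction}; 10:chan {conjunction,determiner}.
There are 64 candidate sequences in total.
Checking each against the rules leaves 6 sequences.
Count = 6.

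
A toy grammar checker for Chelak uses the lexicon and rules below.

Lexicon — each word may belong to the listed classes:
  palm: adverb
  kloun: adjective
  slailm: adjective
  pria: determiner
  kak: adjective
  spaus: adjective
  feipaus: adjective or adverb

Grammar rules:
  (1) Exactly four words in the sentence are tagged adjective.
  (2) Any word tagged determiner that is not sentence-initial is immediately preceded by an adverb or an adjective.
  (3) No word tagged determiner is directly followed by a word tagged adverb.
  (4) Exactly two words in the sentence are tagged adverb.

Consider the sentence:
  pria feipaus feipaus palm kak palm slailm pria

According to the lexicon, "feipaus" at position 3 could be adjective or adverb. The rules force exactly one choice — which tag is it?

adjective

Candidates per position — 1:pria {determiner}; 2:feipaus {adjective,adverb}; 3:feipaus {adjective,adverb}; 4:palm {adverb}; 5:kak {adjective}; 6:palm {adverb}; 7:slailm {adjective}; 8:pria {determiner}.
If word 2 were adverb, no tagging could satisfy rule 1; so word 2 is adjective.
If word 3 were adverb, no tagging could satisfy rule 1; so word 3 is adjective.
The unique satisfying tagging is: determiner adjective adjective adverb adjective adverb adjective determiner.
Verifying each rule — rule 1 ok; rule 2 ok; rule 3 ok; rule 4 ok.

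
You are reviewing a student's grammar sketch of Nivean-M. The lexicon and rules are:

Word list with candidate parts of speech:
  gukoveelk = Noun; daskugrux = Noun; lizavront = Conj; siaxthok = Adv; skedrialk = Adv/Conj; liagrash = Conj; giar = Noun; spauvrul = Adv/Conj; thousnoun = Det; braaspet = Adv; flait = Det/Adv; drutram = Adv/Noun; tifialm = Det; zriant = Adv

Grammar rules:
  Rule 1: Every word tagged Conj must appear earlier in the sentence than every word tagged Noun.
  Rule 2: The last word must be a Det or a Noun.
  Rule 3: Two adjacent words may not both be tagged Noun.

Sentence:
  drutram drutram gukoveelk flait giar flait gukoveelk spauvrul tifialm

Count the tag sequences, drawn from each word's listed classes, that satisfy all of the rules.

Candidates per position — 1:drutram {Adv,Noun}; 2:drutram {Adv,Noun}; 3:gukoveelk {Noun}; 4:flait {Det,Adv}; 5:giar {Noun}; 6:flait {Det,Adv}; 7:gukoveelk {Noun}; 8:spauvrul {Adv,Conj}; 9:tifialm {Det}.
There are 32 candidate sequences in total.
Checking each against the rules leaves 8 sequences.
Count = 8.

8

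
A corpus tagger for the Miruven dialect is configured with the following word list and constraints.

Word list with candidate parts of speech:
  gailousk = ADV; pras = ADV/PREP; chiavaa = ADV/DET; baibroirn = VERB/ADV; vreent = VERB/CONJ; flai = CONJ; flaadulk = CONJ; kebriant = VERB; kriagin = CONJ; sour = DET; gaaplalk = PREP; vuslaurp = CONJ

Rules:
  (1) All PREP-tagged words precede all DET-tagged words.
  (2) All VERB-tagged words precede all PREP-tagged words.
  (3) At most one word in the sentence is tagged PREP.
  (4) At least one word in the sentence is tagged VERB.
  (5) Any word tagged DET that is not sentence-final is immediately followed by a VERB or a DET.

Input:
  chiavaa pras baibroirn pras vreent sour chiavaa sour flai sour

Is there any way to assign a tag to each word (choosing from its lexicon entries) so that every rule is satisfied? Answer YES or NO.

NO

Candidates per position — 1:chiavaa {ADV,DET}; 2:pras {ADV,PREP}; 3:baibroirn {VERB,ADV}; 4:pras {ADV,PREP}; 5:vreent {VERB,CONJ}; 6:sour {DET}; 7:chiavaa {ADV,DET}; 8:sour {DET}; 9:flai {CONJ}; 10:sour {DET}.
Rule 5 cannot be satisfied by any choice of tags from the lexicon.
So there is no consistent tagging.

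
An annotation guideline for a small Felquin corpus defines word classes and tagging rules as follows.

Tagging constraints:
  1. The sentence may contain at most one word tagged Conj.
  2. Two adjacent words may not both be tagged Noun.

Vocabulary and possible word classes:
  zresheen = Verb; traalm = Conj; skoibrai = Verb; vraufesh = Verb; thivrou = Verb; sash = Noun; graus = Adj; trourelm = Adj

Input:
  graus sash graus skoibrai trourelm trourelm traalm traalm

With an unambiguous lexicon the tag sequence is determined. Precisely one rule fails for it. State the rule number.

1

Fixed tagging: Adj Noun Adj Verb Adj Adj Conj Conj.
Applying the rules: R1 violated, R2 holds.
Only rule 1 fails.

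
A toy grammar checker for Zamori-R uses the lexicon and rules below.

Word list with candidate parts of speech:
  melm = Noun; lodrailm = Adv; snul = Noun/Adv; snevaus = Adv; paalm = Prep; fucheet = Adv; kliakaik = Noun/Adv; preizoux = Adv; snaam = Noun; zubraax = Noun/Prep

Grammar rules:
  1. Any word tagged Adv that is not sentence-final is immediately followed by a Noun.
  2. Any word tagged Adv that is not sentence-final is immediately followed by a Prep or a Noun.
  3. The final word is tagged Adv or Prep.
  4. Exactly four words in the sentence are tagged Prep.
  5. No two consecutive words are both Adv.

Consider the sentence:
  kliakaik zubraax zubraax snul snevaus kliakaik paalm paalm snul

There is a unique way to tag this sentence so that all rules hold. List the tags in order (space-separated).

Noun Prep Prep Noun Adv Noun Prep Prep Adv

Candidates per position — 1:kliakaik {Noun,Adv}; 2:zubraax {Noun,Prep}; 3:zubraax {Noun,Prep}; 4:snul {Noun,Adv}; 5:snevaus {Adv}; 6:kliakaik {Noun,Adv}; 7:paalm {Prep}; 8:paalm {Prep}; 9:snul {Noun,Adv}.
At position 2, choosing Noun makes rule 4 impossible to satisfy; hence Prep.
At position 3, choosing Noun makes rule 4 impossible to satisfy; hence Prep.
At position 4, choosing Adv makes rule 1 impossible to satisfy; hence Noun.
At position 6, choosing Adv makes rule 1 impossible to satisfy; hence Noun.
At position 9, choosing Noun makes rule 3 impossible to satisfy; hence Adv.
At position 1, choosing Adv makes rule 1 impossible to satisfy; hence Noun.
The only consistent sequence is: Noun Prep Prep Noun Adv Noun Prep Prep Adv.
Check: rule 1 ✓; rule 2 ✓; rule 3 ✓; rule 4 ✓; rule 5 ✓.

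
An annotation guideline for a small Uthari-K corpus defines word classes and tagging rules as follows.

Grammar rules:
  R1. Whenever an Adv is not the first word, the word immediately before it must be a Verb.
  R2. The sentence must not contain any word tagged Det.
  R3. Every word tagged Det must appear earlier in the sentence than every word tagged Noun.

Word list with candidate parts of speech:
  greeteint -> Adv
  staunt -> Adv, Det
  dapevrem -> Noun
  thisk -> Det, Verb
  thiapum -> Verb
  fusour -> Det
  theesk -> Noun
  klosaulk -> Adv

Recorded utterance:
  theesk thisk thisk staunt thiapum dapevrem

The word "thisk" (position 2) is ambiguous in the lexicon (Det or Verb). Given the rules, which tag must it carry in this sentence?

Verb

Candidates per position — 1:theesk {Noun}; 2:thisk {Det,Verb}; 3:thisk {Det,Verb}; 4:staunt {Adv,Det}; 5:thiapum {Verb}; 6:dapevrem {Noun}.
If word 2 were Det, no tagging could satisfy rule 2; so word 2 is Verb.
If word 3 were Det, no tagging could satisfy rule 2; so word 3 is Verb.
If word 4 were Det, no tagging could satisfy rule 2; so word 4 is Adv.
The unique satisfying tagging is: Noun Verb Verb Adv Verb Noun.
Verifying each rule — rule 1 holds; rule 2 holds; rule 3 holds.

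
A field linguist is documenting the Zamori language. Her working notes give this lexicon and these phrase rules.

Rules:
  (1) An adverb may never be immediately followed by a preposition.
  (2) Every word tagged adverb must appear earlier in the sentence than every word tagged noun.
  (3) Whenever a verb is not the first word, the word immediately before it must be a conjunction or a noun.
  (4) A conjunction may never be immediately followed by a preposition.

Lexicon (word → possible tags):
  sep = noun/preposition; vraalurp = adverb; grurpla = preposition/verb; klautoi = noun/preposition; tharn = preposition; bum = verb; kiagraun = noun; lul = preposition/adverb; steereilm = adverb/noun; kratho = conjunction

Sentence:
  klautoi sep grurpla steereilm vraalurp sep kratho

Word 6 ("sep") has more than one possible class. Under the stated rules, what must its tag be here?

noun

Candidates per position — 1:klautoi {noun,preposition}; 2:sep {noun,preposition}; 3:grurpla {preposition,verb}; 4:steereilm {adverb,noun}; 5:vraalurp {adverb}; 6:sep {noun,preposition}; 7:kratho {conjunction}.
Position 1: tagging it noun would leave rule 2 unsatisfiable, so it must be preposition.
Position 2: tagging it noun would leave rule 2 unsatisfiable, so it must be preposition.
Position 3: tagging it verb would leave rule 3 unsatisfiable, so it must be preposition.
Position 4: tagging it noun would leave rule 2 unsatisfiable, so it must be adverb.
Position 6: tagging it preposition would leave rule 1 unsatisfiable, so it must be noun.
The only consistent sequence is: preposition preposition preposition adverb adverb noun conjunction.
Check: rule 1 satisfied; rule 2 satisfied; rule 3 satisfied; rule 4 satisfied.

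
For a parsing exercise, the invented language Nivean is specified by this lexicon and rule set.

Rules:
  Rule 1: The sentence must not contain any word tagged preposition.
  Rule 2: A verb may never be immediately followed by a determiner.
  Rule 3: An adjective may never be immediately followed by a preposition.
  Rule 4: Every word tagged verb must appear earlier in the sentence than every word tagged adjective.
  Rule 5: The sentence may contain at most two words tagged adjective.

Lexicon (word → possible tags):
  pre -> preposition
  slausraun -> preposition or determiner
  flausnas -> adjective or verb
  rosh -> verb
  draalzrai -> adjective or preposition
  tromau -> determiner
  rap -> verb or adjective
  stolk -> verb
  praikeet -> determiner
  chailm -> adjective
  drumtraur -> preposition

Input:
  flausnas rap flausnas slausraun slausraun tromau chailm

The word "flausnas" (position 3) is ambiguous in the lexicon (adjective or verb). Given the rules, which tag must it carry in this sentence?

Candidates per position — 1:flausnas {adjective,verb}; 2:rap {verb,adjective}; 3:flausnas {adjective,verb}; 4:slausraun {preposition,determiner}; 5:slausraun {preposition,determiner}; 6:tromau {determiner}; 7:chailm {adjective}.
If word 4 were preposition, no tagging could satisfy rule 1; so word 4 is determiner.
If word 5 were preposition, no tagging could satisfy rule 1; so word 5 is determiner.
If word 3 were verb, no tagging could satisfy rule 2; so word 3 is adjective.
If word 1 were adjective, no tagging could satisfy rule 5; so word 1 is verb.
If word 2 were adjective, no tagging could satisfy rule 5; so word 2 is verb.
The only consistent sequence is: verb verb adjective determiner determiner determiner adjective.
Verifying each rule — rule 1 holds; rule 2 holds; rule 3 holds; rule 4 holds; rule 5 holds.

adjective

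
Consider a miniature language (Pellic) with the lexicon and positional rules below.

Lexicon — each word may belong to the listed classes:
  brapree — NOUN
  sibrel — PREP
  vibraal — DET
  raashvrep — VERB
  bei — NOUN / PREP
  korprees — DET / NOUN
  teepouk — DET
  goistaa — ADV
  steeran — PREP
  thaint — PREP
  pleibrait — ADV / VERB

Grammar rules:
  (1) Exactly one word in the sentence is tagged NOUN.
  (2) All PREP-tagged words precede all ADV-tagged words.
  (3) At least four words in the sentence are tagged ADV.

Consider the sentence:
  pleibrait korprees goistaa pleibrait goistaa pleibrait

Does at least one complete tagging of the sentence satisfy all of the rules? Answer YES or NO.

YES

Candidates per position — 1:pleibrait {ADV,VERB}; 2:korprees {DET,NOUN}; 3:goistaa {ADV}; 4:pleibrait {ADV,VERB}; 5:goistaa {ADV}; 6:pleibrait {ADV,VERB}.
One satisfying assignment: ADV NOUN ADV VERB ADV ADV.
Rule-by-rule: rule 1 ✓; rule 2 ✓; rule 3 ✓.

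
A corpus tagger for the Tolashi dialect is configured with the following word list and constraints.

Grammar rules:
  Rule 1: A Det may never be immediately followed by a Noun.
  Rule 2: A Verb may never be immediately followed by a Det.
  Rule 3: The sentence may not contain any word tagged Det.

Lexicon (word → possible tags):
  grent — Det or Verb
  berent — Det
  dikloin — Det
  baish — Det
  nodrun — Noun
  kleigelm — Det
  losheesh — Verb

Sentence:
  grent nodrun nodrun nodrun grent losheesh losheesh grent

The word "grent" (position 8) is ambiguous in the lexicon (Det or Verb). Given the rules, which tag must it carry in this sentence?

Candidates per position — 1:grent {Det,Verb}; 2:nodrun {Noun}; 3:nodrun {Noun}; 4:nodrun {Noun}; 5:grent {Det,Verb}; 6:losheesh {Verb}; 7:losheesh {Verb}; 8:grent {Det,Verb}.
Word 1 cannot be Det — rule 1 would then fail for every completion. It is Verb.
Word 5 cannot be Det — rule 3 would then fail for every completion. It is Verb.
Word 8 cannot be Det — rule 2 would then fail for every completion. It is Verb.
The only consistent sequence is: Verb Noun Noun Noun Verb Verb Verb Verb.
Checking: rule 1 holds; rule 2 holds; rule 3 holds.

Verb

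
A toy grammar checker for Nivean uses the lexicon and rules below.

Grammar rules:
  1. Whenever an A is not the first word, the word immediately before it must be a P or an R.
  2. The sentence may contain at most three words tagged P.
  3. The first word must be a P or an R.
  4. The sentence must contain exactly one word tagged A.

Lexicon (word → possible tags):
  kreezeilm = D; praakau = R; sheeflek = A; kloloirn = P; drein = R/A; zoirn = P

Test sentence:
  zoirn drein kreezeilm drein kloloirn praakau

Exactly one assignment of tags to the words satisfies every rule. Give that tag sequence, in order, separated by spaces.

P A D R P R

Candidates per position — 1:zoirn {P}; 2:drein {R,A}; 3:kreezeilm {D}; 4:drein {R,A}; 5:kloloirn {P}; 6:praakau {R}.
Position 4: tagging it A would leave rule 1 unsatisfiable, so it must be R.
Position 2: tagging it R would leave rule 4 unsatisfiable, so it must be A.
The unique satisfying tagging is: P A D R P R.
Verifying each rule — rule 1 ok; rule 2 ok; rule 3 ok; rule 4 ok.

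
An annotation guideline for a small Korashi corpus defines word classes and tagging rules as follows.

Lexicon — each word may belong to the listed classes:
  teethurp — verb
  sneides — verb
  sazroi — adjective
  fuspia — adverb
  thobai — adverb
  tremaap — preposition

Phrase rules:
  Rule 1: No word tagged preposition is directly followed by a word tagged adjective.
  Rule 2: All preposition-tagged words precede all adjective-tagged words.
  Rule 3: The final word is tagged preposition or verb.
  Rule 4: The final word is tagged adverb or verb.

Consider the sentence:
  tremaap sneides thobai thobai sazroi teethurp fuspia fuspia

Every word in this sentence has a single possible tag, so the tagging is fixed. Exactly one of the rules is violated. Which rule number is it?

3

Fixed tagging: preposition verb adverb adverb adjective verb adverb adverb.
Rule check: R1 holds, R2 holds, R3 violated, R4 holds.
Only rule 3 fails.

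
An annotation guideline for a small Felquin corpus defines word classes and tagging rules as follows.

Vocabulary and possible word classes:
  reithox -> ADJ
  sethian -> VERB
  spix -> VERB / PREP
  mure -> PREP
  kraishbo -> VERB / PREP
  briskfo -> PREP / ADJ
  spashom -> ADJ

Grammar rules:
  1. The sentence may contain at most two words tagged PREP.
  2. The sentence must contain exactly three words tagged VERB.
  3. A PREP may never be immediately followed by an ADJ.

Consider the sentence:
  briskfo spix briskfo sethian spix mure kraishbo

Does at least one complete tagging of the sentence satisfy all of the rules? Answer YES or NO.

YES

Candidates per position — 1:briskfo {PREP,ADJ}; 2:spix {VERB,PREP}; 3:briskfo {PREP,ADJ}; 4:sethian {VERB}; 5:spix {VERB,PREP}; 6:mure {PREP}; 7:kraishbo {VERB,PREP}.
One satisfying assignment: ADJ VERB ADJ VERB PREP PREP VERB.
Rule-by-rule: rule 1 holds; rule 2 holds; rule 3 holds.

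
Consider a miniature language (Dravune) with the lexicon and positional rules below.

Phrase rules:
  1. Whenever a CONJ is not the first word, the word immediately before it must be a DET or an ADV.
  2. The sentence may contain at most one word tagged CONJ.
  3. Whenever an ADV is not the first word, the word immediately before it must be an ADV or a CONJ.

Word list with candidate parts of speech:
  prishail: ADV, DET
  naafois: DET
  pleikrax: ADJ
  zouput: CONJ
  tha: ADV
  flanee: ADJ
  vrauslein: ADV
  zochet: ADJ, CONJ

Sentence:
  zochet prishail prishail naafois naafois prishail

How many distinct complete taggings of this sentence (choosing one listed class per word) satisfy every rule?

Candidates per position — 1:zochet {ADJ,CONJ}; 2:prishail {ADV,DET}; 3:prishail {ADV,DET}; 4:naafois {DET}; 5:naafois {DET}; 6:prishail {ADV,DET}.
There are 16 candidate sequences in total.
The sequences that satisfy every rule: ADJ DET DET DET DET DET; CONJ ADV ADV DET DET DET; CONJ ADV DET DET DET DET; CONJ DET DET DET DET DET.
Count = 4.

4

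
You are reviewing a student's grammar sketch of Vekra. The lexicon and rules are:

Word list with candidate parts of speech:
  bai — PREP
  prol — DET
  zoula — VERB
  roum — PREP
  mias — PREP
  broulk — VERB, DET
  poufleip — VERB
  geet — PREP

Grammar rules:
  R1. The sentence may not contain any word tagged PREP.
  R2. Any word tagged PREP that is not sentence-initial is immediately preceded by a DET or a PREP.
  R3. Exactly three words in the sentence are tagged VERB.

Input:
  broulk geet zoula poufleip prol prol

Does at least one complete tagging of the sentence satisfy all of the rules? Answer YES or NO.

Candidates per position — 1:broulk {VERB,DET}; 2:geet {PREP}; 3:zoula {VERB}; 4:poufleip {VERB}; 5:prol {DET}; 6:prol {DET}.
Rule 1 cannot be satisfied by any choice of tags from the lexicon.
So there is no consistent tagging.

NO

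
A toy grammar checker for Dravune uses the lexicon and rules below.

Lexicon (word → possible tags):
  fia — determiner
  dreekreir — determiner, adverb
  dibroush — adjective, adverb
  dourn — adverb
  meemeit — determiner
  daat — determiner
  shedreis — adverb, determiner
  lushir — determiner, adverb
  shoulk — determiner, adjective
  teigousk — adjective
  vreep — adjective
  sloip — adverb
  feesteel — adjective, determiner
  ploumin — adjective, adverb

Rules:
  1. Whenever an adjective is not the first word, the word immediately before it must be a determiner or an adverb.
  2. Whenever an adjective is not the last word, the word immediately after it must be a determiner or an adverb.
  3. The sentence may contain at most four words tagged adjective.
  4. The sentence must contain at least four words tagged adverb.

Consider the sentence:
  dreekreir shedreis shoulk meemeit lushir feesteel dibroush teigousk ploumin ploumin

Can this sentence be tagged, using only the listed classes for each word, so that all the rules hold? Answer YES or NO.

Candidates per position — 1:dreekreir {determiner,adverb}; 2:shedreis {adverb,determiner}; 3:shoulk {determiner,adjective}; 4:meemeit {determiner}; 5:lushir {determiner,adverb}; 6:feesteel {adjective,determiner}; 7:dibroush {adjective,adverb}; 8:teigousk {adjective}; 9:ploumin {adjective,adverb}; 10:ploumin {adjective,adverb}.
One satisfying assignment: adverb adverb determiner determiner determiner determiner adverb adjective adverb adjective.
Checking: rule 1 satisfied; rule 2 satisfied; rule 3 satisfied; rule 4 satisfied.

YES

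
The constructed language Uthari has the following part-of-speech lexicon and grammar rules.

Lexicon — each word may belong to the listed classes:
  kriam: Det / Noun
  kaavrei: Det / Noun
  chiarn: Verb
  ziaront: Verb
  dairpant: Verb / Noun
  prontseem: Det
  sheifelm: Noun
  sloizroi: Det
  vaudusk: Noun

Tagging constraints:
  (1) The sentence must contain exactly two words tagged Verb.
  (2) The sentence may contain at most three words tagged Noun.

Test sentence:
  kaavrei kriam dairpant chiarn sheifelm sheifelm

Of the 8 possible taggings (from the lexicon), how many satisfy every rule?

3

Candidates per position — 1:kaavrei {Det,Noun}; 2:kriam {Det,Noun}; 3:dairpant {Verb,Noun}; 4:chiarn {Verb}; 5:sheifelm {Noun}; 6:sheifelm {Noun}.
There are 8 candidate sequences in total.
The sequences that satisfy every rule: Det Det Verb Verb Noun Noun; Det Noun Verb Verb Noun Noun; Noun Det Verb Verb Noun Noun.
Count = 3.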